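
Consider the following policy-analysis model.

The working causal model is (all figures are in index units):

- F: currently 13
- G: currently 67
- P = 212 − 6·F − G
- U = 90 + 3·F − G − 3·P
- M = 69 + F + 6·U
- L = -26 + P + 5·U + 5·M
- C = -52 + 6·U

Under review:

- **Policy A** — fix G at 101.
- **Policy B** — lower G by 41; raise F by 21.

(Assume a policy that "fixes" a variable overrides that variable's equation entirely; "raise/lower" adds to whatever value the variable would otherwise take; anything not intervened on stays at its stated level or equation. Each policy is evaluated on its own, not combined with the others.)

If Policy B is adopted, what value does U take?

220

Policy B (G − 41, F + 21):
  F = 13 + 21 = 34
  G = 67 − 41 = 26
  P = 212 − 6·34 − 26 = -18
  U = 90 + 3·34 − 26 − 3·(-18) = 220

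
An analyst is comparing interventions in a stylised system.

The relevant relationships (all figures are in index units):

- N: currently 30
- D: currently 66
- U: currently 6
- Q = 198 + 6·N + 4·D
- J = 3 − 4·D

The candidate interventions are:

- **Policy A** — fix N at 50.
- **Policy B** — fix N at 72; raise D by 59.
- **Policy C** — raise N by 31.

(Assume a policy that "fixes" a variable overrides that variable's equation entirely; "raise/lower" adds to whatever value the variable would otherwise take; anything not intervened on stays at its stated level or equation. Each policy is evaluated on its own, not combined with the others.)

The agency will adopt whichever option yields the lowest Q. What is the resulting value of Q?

Policy A (N := 50):
  N = 50
  D = 66
  Q = 198 + 6·50 + 4·66 = 762
Policy B (N := 72, D + 59):
  N = 72
  D = 66 + 59 = 125
  Q = 198 + 6·72 + 4·125 = 1130
Policy C (N + 31):
  N = 30 + 31 = 61
  D = 66
  Q = 198 + 6·61 + 4·66 = 828
Comparing — Policy A: Q=762, Policy B: Q=1130, Policy C: Q=828. Lowest is 762 (Policy A).

762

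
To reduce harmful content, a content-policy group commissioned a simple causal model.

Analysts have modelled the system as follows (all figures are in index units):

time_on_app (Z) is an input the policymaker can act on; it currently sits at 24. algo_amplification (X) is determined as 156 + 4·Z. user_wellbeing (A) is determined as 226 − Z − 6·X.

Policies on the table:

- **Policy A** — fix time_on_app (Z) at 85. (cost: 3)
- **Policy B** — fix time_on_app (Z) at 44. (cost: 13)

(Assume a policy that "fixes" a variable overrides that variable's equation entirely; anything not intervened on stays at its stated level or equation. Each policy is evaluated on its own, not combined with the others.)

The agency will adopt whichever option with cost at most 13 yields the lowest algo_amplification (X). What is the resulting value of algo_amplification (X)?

Policy A (Z := 85):
  Z = 85
  X = 156 + 4·85 = 496
Policy B (Z := 44):
  Z = 44
  X = 156 + 4·44 = 332
Comparing — Policy A: X=496, Policy B: X=332. Lowest is 332 (Policy B).

332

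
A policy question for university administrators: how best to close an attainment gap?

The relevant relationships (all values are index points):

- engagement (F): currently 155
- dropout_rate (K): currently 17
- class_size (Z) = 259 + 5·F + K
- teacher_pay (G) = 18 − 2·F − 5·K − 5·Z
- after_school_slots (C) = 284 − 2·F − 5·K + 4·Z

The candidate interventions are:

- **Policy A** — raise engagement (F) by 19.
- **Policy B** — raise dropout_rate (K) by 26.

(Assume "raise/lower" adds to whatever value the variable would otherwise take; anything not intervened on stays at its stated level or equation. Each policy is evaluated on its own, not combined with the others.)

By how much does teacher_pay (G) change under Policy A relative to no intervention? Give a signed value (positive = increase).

Baseline:
  F = 155
  K = 17
  Z = 259 + 5·155 + 17 = 1051
  G = 18 − 2·155 − 5·17 − 5·1051 = -5632
Policy A (F + 19):
  F = 155 + 19 = 174
  K = 17
  Z = 259 + 5·174 + 17 = 1146
  G = 18 − 2·174 − 5·17 − 5·1146 = -6145
Change in G: -6145 − (-5632) = -513

-513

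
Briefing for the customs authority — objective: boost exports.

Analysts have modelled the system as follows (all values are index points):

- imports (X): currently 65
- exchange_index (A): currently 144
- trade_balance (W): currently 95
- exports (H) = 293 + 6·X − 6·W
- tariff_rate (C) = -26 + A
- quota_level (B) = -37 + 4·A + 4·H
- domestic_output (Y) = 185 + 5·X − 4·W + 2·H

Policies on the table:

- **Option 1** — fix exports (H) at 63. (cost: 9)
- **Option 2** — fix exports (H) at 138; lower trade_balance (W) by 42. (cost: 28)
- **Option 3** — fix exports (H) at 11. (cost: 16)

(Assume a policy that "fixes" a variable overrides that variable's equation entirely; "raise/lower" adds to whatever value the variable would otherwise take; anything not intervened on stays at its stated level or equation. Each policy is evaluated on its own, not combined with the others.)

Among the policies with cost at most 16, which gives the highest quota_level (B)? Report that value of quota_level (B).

Option 1 (H := 63):
  X = 65
  A = 144
  W = 95
  H = 63
  B = -37 + 4·144 + 4·63 = 791
Option 3 (H := 11):
  X = 65
  A = 144
  W = 95
  H = 11
  B = -37 + 4·144 + 4·11 = 583
Comparing — Option 1: B=791, Option 3: B=583. Highest is 791 (Option 1).

791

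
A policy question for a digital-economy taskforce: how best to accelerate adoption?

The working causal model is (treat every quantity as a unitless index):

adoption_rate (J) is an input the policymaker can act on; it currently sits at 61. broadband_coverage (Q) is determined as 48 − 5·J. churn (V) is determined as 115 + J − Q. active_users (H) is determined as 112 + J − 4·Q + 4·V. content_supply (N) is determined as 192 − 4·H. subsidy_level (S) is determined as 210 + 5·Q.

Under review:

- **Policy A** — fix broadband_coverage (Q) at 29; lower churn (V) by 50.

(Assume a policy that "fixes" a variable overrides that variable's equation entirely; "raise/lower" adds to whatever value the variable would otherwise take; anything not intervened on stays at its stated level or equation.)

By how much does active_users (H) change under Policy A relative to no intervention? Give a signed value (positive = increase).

Baseline:
  J = 61
  Q = 48 − 5·61 = -257
  V = 115 + 61 − (-257) = 433
  H = 112 + 61 − 4·(-257) + 4·433 = 2933
Policy A (Q := 29, V − 50):
  J = 61
  Q = 29
  V = 115 + 61 − 29 (−50 from intervention) = 97
  H = 112 + 61 − 4·29 + 4·97 = 445
Change in H: 445 − 2933 = -2488

-2488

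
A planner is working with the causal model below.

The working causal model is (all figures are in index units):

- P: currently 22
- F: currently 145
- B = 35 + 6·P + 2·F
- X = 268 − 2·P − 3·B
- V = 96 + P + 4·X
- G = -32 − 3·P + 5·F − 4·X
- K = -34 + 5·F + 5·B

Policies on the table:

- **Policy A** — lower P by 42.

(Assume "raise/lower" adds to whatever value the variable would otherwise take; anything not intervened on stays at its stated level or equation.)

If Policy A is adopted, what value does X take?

Policy A (P − 42):
  P = 22 − 42 = -20
  F = 145
  B = 35 + 6·(-20) + 2·145 = 205
  X = 268 − 2·(-20) − 3·205 = -307

-307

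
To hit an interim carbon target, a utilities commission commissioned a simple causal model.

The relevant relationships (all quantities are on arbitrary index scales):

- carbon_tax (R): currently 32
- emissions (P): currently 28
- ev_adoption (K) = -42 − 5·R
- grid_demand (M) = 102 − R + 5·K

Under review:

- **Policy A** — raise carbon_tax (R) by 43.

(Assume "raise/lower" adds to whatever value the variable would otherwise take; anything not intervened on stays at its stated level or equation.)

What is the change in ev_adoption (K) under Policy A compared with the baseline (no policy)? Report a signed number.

-215

Baseline:
  R = 32
  K = -42 − 5·32 = -202
Policy A (R + 43):
  R = 32 + 43 = 75
  K = -42 − 5·75 = -417
Change in K: -417 − (-202) = -215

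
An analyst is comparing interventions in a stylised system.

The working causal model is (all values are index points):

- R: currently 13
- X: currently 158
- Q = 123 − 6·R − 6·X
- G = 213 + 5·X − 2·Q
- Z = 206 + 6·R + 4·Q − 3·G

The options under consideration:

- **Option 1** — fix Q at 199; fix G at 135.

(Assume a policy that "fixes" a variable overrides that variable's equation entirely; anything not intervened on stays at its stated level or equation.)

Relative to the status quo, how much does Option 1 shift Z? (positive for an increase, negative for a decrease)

12430

Baseline:
  R = 13
  X = 158
  Q = 123 − 6·13 − 6·158 = -903
  G = 213 + 5·158 − 2·(-903) = 2809
  Z = 206 + 6·13 + 4·(-903) − 3·2809 = -11755
Option 1 (Q := 199, G := 135):
  R = 13
  X = 158
  Q = 199
  G = 135
  Z = 206 + 6·13 + 4·199 − 3·135 = 675
Change in Z: 675 − (-11755) = 12430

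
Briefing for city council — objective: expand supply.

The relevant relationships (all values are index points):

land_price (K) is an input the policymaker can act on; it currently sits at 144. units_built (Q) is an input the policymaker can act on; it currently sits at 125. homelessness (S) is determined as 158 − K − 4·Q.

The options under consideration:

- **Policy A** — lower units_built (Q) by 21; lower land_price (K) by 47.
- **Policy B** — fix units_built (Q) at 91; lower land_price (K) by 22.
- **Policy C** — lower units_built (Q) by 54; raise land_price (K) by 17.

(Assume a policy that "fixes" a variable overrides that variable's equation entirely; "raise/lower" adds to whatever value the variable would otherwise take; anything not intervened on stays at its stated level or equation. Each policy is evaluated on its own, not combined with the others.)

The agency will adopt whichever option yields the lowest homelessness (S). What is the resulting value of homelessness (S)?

Policy A (Q − 21, K − 47):
  K = 144 − 47 = 97
  Q = 125 − 21 = 104
  S = 158 − 97 − 4·104 = -355
Policy B (Q := 91, K − 22):
  K = 144 − 22 = 122
  Q = 91
  S = 158 − 122 − 4·91 = -328
Policy C (Q − 54, K + 17):
  K = 144 + 17 = 161
  Q = 125 − 54 = 71
  S = 158 − 161 − 4·71 = -287
Comparing — Policy A: S=-355, Policy B: S=-328, Policy C: S=-287. Lowest is -355 (Policy A).

-355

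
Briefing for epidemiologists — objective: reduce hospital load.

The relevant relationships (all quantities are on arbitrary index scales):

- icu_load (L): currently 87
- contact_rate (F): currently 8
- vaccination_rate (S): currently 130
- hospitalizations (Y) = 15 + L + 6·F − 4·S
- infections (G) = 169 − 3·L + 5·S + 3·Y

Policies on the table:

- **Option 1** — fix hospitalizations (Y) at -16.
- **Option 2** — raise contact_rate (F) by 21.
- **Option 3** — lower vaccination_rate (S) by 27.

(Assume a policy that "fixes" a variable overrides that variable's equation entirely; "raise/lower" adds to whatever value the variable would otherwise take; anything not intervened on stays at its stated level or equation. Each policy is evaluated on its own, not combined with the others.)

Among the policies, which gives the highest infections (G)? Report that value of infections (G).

510

Option 1 (Y := -16):
  L = 87
  F = 8
  S = 130
  Y = -16
  G = 169 − 3·87 + 5·130 + 3·(-16) = 510
Option 2 (F + 21):
  L = 87
  F = 8 + 21 = 29
  S = 130
  Y = 15 + 87 + 6·29 − 4·130 = -244
  G = 169 − 3·87 + 5·130 + 3·(-244) = -174
Option 3 (S − 27):
  L = 87
  F = 8
  S = 130 − 27 = 103
  Y = 15 + 87 + 6·8 − 4·103 = -262
  G = 169 − 3·87 + 5·103 + 3·(-262) = -363
Comparing — Option 1: G=510, Option 2: G=-174, Option 3: G=-363. Highest is 510 (Option 1).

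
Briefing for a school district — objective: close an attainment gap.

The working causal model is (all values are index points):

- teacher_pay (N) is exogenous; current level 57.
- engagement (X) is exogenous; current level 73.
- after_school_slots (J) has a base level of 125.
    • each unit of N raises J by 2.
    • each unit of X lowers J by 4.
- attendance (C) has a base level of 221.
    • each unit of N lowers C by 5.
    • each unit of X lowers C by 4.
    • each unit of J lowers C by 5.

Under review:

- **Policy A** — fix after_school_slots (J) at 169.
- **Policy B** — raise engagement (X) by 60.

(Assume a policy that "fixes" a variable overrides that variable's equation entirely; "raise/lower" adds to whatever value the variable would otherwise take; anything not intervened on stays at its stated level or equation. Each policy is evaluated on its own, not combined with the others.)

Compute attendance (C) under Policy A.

Policy A (J := 169):
  N = 57
  X = 73
  J = 169
  C = 221 − 5·57 − 4·73 − 5·169 = -1201

-1201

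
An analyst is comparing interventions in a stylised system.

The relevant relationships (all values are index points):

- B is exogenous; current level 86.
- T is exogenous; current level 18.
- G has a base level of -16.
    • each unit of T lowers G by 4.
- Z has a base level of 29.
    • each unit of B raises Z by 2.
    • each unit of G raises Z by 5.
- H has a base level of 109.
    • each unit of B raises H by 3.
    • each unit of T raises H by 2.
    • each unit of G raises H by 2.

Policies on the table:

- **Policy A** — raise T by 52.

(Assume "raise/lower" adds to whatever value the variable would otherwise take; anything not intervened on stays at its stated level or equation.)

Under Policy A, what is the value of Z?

Policy A (T + 52):
  B = 86
  T = 18 + 52 = 70
  G = -16 − 4·70 = -296
  Z = 29 + 2·86 + 5·(-296) = -1279

-1279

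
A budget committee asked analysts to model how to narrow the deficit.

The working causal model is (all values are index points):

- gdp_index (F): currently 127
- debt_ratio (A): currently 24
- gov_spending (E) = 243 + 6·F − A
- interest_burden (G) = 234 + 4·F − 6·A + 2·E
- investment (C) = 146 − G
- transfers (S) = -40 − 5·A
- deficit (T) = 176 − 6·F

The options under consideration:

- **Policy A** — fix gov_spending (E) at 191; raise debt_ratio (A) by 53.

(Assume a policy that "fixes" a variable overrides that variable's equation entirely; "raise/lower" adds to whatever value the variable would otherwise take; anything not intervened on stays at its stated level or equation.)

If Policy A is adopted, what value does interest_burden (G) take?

662

Policy A (E := 191, A + 53):
  F = 127
  A = 24 + 53 = 77
  E = 191
  G = 234 + 4·127 − 6·77 + 2·191 = 662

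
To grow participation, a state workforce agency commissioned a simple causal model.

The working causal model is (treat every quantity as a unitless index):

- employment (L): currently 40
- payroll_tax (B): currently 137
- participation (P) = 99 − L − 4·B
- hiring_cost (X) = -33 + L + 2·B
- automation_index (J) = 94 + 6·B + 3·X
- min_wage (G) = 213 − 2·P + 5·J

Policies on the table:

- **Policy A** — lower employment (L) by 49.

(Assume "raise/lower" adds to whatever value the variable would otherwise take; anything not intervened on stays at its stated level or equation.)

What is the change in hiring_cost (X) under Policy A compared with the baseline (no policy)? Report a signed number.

-49

Baseline:
  L = 40
  B = 137
  X = -33 + 40 + 2·137 = 281
Policy A (L − 49):
  L = 40 − 49 = -9
  B = 137
  X = -33 + (-9) + 2·137 = 232
Change in X: 232 − 281 = -49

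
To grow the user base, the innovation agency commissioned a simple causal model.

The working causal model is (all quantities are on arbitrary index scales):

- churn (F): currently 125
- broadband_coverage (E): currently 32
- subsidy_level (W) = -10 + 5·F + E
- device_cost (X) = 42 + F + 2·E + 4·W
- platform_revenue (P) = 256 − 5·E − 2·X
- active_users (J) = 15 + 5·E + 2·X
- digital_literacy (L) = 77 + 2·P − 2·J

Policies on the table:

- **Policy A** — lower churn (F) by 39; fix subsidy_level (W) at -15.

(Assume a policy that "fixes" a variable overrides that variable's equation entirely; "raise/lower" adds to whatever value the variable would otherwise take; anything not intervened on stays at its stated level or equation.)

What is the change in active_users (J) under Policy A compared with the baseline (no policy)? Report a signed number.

-5374

Baseline:
  F = 125
  E = 32
  W = -10 + 5·125 + 32 = 647
  X = 42 + 125 + 2·32 + 4·647 = 2819
  J = 15 + 5·32 + 2·2819 = 5813
Policy A (F − 39, W := -15):
  F = 125 − 39 = 86
  E = 32
  W = -15
  X = 42 + 86 + 2·32 + 4·(-15) = 132
  J = 15 + 5·32 + 2·132 = 439
Change in J: 439 − 5813 = -5374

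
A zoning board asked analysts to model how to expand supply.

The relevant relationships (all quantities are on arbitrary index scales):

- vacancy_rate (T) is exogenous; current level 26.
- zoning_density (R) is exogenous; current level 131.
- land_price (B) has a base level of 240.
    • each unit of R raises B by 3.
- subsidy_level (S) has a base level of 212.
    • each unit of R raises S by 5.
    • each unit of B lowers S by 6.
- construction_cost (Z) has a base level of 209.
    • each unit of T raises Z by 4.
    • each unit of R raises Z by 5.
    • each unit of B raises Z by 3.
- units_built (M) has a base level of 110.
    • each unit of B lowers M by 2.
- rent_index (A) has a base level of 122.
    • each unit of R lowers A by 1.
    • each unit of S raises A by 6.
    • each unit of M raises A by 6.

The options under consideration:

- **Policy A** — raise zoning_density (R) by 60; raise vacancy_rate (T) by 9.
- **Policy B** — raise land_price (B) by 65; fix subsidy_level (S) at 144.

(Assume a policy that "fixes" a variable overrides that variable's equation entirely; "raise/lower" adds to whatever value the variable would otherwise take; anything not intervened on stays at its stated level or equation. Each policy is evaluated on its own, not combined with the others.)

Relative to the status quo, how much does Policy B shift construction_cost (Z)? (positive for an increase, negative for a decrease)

195

Baseline:
  T = 26
  R = 131
  B = 240 + 3·131 = 633
  Z = 209 + 4·26 + 5·131 + 3·633 = 2867
Policy B (B + 65, S := 144):
  T = 26
  R = 131
  B = 240 + 3·131 (+65 from intervention) = 698
  Z = 209 + 4·26 + 5·131 + 3·698 = 3062
Change in Z: 3062 − 2867 = 195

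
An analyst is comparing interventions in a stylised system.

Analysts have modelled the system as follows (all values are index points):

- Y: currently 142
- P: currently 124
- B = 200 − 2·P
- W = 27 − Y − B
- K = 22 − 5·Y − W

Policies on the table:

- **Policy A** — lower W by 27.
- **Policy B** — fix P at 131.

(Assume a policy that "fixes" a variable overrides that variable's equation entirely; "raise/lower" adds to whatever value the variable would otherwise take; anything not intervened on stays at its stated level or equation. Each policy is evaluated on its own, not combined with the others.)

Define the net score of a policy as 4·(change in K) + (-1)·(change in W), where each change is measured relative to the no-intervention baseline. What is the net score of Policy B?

-70

Baseline:
  Y = 142
  P = 124
  B = 200 − 2·124 = -48
  W = 27 − 142 − (-48) = -67
  K = 22 − 5·142 − (-67) = -621
Policy B (P := 131):
  Y = 142
  P = 131
  B = 200 − 2·131 = -62
  W = 27 − 142 − (-62) = -53
  K = 22 − 5·142 − (-53) = -635
ΔK = -635 − (-621) = -14; ΔW = -53 − (-67) = 14
Score = 4·(-14) + (-1)·14 = -70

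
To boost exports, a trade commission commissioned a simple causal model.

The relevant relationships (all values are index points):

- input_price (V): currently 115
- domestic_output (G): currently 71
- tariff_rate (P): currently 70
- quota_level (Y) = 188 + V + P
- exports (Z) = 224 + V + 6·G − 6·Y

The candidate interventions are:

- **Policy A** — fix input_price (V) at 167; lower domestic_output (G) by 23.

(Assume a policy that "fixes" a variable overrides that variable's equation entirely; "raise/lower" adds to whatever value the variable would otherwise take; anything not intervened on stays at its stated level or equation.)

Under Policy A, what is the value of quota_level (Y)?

425

Policy A (V := 167, G − 23):
  V = 167
  P = 70
  Y = 188 + 167 + 70 = 425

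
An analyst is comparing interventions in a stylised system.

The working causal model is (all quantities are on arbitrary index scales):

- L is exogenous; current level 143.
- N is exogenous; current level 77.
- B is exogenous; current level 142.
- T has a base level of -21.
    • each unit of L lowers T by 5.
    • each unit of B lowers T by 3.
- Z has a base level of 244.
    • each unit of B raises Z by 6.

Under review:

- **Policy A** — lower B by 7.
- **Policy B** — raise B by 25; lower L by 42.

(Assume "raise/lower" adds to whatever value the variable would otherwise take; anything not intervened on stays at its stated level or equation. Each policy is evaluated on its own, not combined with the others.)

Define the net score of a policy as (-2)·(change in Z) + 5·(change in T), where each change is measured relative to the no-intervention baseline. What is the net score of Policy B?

Baseline:
  L = 143
  B = 142
  T = -21 − 5·143 − 3·142 = -1162
  Z = 244 + 6·142 = 1096
Policy B (B + 25, L − 42):
  L = 143 − 42 = 101
  B = 142 + 25 = 167
  T = -21 − 5·101 − 3·167 = -1027
  Z = 244 + 6·167 = 1246
ΔZ = 1246 − 1096 = 150; ΔT = -1027 − (-1162) = 135
Score = (-2)·150 + 5·135 = 375

375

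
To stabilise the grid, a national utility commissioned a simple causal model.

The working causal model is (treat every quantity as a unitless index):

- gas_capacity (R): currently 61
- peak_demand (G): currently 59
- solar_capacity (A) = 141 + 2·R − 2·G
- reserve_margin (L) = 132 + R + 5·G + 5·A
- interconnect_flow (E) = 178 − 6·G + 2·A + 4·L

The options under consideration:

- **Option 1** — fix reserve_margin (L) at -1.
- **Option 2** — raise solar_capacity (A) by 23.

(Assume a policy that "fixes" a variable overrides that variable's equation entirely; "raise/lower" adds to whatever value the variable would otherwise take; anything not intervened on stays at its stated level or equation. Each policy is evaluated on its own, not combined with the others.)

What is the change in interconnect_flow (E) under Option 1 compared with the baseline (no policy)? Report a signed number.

Baseline:
  R = 61
  G = 59
  A = 141 + 2·61 − 2·59 = 145
  L = 132 + 61 + 5·59 + 5·145 = 1213
  E = 178 − 6·59 + 2·145 + 4·1213 = 4966
Option 1 (L := -1):
  R = 61
  G = 59
  A = 141 + 2·61 − 2·59 = 145
  L = -1
  E = 178 − 6·59 + 2·145 + 4·(-1) = 110
Change in E: 110 − 4966 = -4856

-4856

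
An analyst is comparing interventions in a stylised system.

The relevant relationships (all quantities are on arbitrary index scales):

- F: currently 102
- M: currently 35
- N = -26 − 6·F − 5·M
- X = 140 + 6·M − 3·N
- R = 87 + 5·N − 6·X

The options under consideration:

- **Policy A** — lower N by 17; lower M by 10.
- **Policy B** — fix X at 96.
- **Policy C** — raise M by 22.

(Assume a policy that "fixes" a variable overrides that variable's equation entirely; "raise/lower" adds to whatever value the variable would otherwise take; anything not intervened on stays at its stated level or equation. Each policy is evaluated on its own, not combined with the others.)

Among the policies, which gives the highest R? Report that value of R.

Policy A (N − 17, M − 10):
  F = 102
  M = 35 − 10 = 25
  N = -26 − 6·102 − 5·25 (−17 from intervention) = -780
  X = 140 + 6·25 − 3·(-780) = 2630
  R = 87 + 5·(-780) − 6·2630 = -19593
Policy B (X := 96):
  F = 102
  M = 35
  N = -26 − 6·102 − 5·35 = -813
  X = 96
  R = 87 + 5·(-813) − 6·96 = -4554
Policy C (M + 22):
  F = 102
  M = 35 + 22 = 57
  N = -26 − 6·102 − 5·57 = -923
  X = 140 + 6·57 − 3·(-923) = 3251
  R = 87 + 5·(-923) − 6·3251 = -24034
Comparing — Policy A: R=-19593, Policy B: R=-4554, Policy C: R=-24034. Highest is -4554 (Policy B).

-4554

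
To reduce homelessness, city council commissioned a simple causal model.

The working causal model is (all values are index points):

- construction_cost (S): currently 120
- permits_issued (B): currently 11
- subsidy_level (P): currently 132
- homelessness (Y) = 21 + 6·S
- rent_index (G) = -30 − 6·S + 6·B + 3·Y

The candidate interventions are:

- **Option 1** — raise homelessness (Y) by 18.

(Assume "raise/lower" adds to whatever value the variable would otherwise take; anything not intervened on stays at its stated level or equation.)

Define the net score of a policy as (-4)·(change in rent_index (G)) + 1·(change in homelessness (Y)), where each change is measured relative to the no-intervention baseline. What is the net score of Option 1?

Baseline:
  S = 120
  B = 11
  Y = 21 + 6·120 = 741
  G = -30 − 6·120 + 6·11 + 3·741 = 1539
Option 1 (Y + 18):
  S = 120
  B = 11
  Y = 21 + 6·120 (+18 from intervention) = 759
  G = -30 − 6·120 + 6·11 + 3·759 = 1593
ΔG = 1593 − 1539 = 54; ΔY = 759 − 741 = 18
Score = (-4)·54 + 1·18 = -198

-198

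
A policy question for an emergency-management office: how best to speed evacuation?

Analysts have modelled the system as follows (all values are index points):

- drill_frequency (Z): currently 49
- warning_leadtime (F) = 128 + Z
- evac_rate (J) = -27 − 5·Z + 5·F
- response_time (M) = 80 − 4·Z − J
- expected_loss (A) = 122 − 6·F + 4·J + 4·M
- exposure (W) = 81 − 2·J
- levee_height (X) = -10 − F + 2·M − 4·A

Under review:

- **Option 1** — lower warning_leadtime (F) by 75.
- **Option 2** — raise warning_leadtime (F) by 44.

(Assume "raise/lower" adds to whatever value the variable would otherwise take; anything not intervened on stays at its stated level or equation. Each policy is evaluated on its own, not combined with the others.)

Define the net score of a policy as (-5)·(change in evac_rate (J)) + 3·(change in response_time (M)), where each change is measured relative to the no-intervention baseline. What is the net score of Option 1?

3000

Baseline:
  Z = 49
  F = 128 + 49 = 177
  J = -27 − 5·49 + 5·177 = 613
  M = 80 − 4·49 − 613 = -729
Option 1 (F − 75):
  Z = 49
  F = 128 + 49 (−75 from intervention) = 102
  J = -27 − 5·49 + 5·102 = 238
  M = 80 − 4·49 − 238 = -354
ΔJ = 238 − 613 = -375; ΔM = -354 − (-729) = 375
Score = (-5)·(-375) + 3·375 = 3000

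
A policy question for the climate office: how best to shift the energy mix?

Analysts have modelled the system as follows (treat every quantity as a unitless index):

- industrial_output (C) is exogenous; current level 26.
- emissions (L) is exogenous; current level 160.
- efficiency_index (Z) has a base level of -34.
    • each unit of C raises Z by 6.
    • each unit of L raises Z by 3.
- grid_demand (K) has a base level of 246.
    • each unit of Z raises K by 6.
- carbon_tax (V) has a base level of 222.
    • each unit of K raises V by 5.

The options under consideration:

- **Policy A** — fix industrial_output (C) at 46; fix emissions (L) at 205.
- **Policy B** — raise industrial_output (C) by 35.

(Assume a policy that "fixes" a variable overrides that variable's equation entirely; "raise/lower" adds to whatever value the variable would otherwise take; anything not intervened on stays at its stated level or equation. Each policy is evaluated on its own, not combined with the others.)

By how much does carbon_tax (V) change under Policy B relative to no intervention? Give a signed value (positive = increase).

6300

Baseline:
  C = 26
  L = 160
  Z = -34 + 6·26 + 3·160 = 602
  K = 246 + 6·602 = 3858
  V = 222 + 5·3858 = 19512
Policy B (C + 35):
  C = 26 + 35 = 61
  L = 160
  Z = -34 + 6·61 + 3·160 = 812
  K = 246 + 6·812 = 5118
  V = 222 + 5·5118 = 25812
Change in V: 25812 − 19512 = 6300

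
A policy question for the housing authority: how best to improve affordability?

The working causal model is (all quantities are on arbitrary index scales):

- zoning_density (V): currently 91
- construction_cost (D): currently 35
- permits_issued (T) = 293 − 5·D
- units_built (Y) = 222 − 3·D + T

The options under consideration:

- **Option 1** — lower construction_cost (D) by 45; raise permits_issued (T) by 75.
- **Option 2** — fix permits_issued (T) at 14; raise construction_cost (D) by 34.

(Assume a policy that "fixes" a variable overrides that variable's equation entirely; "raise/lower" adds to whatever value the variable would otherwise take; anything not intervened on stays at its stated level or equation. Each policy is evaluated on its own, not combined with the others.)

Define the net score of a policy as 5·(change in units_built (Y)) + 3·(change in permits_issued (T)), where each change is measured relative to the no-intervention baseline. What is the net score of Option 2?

Baseline:
  D = 35
  T = 293 − 5·35 = 118
  Y = 222 − 3·35 + 118 = 235
Option 2 (T := 14, D + 34):
  D = 35 + 34 = 69
  T = 14
  Y = 222 − 3·69 + 14 = 29
ΔY = 29 − 235 = -206; ΔT = 14 − 118 = -104
Score = 5·(-206) + 3·(-104) = -1342

-1342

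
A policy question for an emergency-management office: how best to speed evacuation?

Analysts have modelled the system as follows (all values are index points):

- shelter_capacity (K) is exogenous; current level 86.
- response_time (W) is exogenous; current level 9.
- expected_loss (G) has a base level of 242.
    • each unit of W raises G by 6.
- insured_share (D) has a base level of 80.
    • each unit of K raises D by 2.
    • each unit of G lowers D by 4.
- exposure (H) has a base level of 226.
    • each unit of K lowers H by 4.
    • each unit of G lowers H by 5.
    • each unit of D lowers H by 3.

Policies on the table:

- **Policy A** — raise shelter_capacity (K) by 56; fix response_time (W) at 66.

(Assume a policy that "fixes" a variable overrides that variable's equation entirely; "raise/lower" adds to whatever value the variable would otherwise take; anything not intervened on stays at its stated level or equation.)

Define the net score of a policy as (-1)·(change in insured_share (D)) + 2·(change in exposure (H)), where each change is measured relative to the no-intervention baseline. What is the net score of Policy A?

Baseline:
  K = 86
  W = 9
  G = 242 + 6·9 = 296
  D = 80 + 2·86 − 4·296 = -932
  H = 226 − 4·86 − 5·296 − 3·(-932) = 1198
Policy A (K + 56, W := 66):
  K = 86 + 56 = 142
  W = 66
  G = 242 + 6·66 = 638
  D = 80 + 2·142 − 4·638 = -2188
  H = 226 − 4·142 − 5·638 − 3·(-2188) = 3032
ΔD = -2188 − (-932) = -1256; ΔH = 3032 − 1198 = 1834
Score = (-1)·(-1256) + 2·1834 = 4924

4924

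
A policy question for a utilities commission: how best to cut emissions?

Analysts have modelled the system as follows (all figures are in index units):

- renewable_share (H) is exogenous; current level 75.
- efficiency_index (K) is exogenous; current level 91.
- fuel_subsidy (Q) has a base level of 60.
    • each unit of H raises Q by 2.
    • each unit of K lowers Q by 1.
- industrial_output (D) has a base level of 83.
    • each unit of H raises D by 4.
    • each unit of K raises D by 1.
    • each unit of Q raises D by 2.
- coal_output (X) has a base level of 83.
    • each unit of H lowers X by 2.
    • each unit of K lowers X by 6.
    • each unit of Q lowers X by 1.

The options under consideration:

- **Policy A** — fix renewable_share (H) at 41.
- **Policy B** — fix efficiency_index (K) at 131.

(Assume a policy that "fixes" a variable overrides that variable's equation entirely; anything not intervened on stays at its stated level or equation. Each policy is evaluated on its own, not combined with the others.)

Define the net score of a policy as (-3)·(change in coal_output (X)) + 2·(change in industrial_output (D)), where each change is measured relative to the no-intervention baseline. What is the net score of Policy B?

Baseline:
  H = 75
  K = 91
  Q = 60 + 2·75 − 91 = 119
  D = 83 + 4·75 + 91 + 2·119 = 712
  X = 83 − 2·75 − 6·91 − 119 = -732
Policy B (K := 131):
  H = 75
  K = 131
  Q = 60 + 2·75 − 131 = 79
  D = 83 + 4·75 + 131 + 2·79 = 672
  X = 83 − 2·75 − 6·131 − 79 = -932
ΔX = -932 − (-732) = -200; ΔD = 672 − 712 = -40
Score = (-3)·(-200) + 2·(-40) = 520

520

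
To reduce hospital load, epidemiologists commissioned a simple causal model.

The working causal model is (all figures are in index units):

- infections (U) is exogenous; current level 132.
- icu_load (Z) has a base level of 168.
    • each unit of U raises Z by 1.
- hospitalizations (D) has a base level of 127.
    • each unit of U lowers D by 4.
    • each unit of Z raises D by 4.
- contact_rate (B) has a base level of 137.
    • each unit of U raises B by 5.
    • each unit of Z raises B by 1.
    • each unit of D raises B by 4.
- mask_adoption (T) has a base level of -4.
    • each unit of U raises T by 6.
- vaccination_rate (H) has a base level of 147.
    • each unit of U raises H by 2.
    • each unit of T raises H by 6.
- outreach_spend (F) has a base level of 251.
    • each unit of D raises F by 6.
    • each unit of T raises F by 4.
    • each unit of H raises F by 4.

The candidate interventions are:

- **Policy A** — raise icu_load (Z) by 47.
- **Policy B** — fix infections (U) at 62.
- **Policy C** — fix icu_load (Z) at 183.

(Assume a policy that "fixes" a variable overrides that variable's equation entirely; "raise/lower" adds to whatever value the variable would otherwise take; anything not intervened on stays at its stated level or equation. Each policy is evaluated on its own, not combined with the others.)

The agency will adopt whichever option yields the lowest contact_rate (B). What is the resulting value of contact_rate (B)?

2304

Policy A (Z + 47):
  U = 132
  Z = 168 + 132 (+47 from intervention) = 347
  D = 127 − 4·132 + 4·347 = 987
  B = 137 + 5·132 + 347 + 4·987 = 5092
Policy B (U := 62):
  U = 62
  Z = 168 + 62 = 230
  D = 127 − 4·62 + 4·230 = 799
  B = 137 + 5·62 + 230 + 4·799 = 3873
Policy C (Z := 183):
  U = 132
  Z = 183
  D = 127 − 4·132 + 4·183 = 331
  B = 137 + 5·132 + 183 + 4·331 = 2304
Comparing — Policy A: B=5092, Policy B: B=3873, Policy C: B=2304. Lowest is 2304 (Policy C).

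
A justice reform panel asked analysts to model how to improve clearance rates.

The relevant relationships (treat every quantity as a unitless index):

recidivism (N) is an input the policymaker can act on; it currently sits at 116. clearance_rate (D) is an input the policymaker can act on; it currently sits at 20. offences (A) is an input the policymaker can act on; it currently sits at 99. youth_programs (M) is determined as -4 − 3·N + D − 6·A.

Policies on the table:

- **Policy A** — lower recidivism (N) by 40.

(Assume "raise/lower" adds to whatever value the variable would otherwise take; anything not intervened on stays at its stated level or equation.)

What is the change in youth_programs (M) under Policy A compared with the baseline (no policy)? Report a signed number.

120

Baseline:
  N = 116
  D = 20
  A = 99
  M = -4 − 3·116 + 20 − 6·99 = -926
Policy A (N − 40):
  N = 116 − 40 = 76
  D = 20
  A = 99
  M = -4 − 3·76 + 20 − 6·99 = -806
Change in M: -806 − (-926) = 120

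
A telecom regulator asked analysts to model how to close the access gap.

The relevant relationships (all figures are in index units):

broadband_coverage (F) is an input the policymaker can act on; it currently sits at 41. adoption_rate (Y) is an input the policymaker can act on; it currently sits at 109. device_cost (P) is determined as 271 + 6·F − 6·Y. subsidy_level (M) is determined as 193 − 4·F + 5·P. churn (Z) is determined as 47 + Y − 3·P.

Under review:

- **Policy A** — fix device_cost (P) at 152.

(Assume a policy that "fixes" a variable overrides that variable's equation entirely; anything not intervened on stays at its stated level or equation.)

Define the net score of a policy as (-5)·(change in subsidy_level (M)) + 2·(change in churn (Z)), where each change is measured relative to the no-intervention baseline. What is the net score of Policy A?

-8959

Baseline:
  F = 41
  Y = 109
  P = 271 + 6·41 − 6·109 = -137
  M = 193 − 4·41 + 5·(-137) = -656
  Z = 47 + 109 − 3·(-137) = 567
Policy A (P := 152):
  F = 41
  Y = 109
  P = 152
  M = 193 − 4·41 + 5·152 = 789
  Z = 47 + 109 − 3·152 = -300
ΔM = 789 − (-656) = 1445; ΔZ = -300 − 567 = -867
Score = (-5)·1445 + 2·(-867) = -8959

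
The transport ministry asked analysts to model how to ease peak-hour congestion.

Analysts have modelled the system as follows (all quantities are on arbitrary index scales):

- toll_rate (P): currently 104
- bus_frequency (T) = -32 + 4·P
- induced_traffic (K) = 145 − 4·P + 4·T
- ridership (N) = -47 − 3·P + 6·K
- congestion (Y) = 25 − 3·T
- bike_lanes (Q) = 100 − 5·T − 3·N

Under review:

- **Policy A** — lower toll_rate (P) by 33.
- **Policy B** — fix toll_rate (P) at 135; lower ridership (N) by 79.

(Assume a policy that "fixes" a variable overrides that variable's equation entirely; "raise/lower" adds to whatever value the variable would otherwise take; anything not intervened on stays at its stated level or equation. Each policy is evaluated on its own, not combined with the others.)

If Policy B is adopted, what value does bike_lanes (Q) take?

-30313

Policy B (P := 135, N − 79):
  P = 135
  T = -32 + 4·135 = 508
  K = 145 − 4·135 + 4·508 = 1637
  N = -47 − 3·135 + 6·1637 (−79 from intervention) = 9291
  Q = 100 − 5·508 − 3·9291 = -30313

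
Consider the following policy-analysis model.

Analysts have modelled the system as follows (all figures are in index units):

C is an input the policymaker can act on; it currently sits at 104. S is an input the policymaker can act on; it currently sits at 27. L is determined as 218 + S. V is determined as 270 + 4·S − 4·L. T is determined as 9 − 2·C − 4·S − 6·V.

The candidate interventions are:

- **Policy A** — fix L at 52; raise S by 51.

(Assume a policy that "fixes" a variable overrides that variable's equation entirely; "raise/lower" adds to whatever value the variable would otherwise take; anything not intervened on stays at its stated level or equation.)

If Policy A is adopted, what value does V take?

374

Policy A (L := 52, S + 51):
  S = 27 + 51 = 78
  L = 52
  V = 270 + 4·78 − 4·52 = 374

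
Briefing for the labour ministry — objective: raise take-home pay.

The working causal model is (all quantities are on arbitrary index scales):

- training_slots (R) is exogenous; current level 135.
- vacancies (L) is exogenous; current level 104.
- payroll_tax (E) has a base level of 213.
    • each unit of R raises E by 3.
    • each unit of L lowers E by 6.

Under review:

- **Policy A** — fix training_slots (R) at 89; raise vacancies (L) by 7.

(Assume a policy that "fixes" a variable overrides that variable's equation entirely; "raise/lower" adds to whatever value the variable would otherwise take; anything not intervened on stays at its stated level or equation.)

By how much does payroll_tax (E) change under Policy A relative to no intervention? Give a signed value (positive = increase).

Baseline:
  R = 135
  L = 104
  E = 213 + 3·135 − 6·104 = -6
Policy A (R := 89, L + 7):
  R = 89
  L = 104 + 7 = 111
  E = 213 + 3·89 − 6·111 = -186
Change in E: -186 − (-6) = -180

-180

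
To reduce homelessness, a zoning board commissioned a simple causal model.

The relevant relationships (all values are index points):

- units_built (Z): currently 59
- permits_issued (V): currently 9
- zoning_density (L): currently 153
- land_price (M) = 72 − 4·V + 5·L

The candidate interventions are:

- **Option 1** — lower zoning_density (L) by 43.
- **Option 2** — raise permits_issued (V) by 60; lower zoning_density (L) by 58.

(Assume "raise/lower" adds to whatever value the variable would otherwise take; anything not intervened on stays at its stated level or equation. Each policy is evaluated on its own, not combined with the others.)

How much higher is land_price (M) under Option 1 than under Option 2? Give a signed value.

315

Option 1 (L − 43):
  V = 9
  L = 153 − 43 = 110
  M = 72 − 4·9 + 5·110 = 586
Option 2 (V + 60, L − 58):
  V = 9 + 60 = 69
  L = 153 − 58 = 95
  M = 72 − 4·69 + 5·95 = 271
M: 586 − 271 = 315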